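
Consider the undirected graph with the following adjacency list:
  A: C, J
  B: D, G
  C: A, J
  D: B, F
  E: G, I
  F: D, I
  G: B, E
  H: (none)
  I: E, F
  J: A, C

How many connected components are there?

H is isolated — a component by itself.
Starting from A we can reach A, C, J. That is one component of size 3.
Starting from B we can reach B, D, E, F, G, I. That is one component of size 6.
Total: 3 components.

3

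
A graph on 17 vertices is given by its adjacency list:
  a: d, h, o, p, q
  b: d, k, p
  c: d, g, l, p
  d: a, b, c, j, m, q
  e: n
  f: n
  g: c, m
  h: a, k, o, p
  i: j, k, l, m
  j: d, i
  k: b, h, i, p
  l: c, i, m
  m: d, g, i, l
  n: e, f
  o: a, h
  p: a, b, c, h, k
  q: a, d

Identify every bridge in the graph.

The edges on the cycle c-l-i-m-g-c are not bridges since each lies on that cycle.
But removing f-n disconnects f from n; removing e-n disconnects e from n — these are bridges.

e-n, f-n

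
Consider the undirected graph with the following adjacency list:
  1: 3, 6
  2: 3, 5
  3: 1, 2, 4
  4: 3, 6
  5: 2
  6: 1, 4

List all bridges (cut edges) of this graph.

The edges on the cycle 3-4-6-1-3 are not bridges since each lies on that cycle.
But removing 2-5 disconnects 2 from 5; removing 3-2 disconnects 3 from 2 — these are bridges.

2-3, 2-5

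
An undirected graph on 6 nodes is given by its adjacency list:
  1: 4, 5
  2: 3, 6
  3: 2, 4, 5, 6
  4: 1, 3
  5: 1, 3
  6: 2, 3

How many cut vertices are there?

Removing 3 increases the component count from 1 to 2, so 3 is a cut vertex.
By contrast removing 6 leaves 1 component; it is not a cut vertex. No other vertex is a cut vertex either.

1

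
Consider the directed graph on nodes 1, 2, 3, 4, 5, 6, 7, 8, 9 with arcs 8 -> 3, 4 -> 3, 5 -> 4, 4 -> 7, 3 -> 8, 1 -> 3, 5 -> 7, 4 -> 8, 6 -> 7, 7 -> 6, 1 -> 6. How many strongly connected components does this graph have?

{6, 7} are all mutually reachable — one SCC of size 2.
{3, 8} are all mutually reachable — one SCC of size 2.
{9} is an SCC by itself.
{2} is an SCC by itself.
{4} is an SCC by itself.
(and 2 more singleton SCCs)
That gives 7 strongly connected components.

7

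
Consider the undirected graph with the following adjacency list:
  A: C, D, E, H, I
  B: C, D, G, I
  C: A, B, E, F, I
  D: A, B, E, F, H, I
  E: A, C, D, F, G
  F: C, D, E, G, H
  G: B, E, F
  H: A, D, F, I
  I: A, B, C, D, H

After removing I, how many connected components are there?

1

With I gone, the remaining components are: {A, B, C, D, E, F, G, H}.
That is 1 component.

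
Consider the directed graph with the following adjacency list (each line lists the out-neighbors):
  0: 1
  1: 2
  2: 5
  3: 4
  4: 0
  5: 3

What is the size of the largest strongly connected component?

{0, 1, 2, 3, 4, 5} are all mutually reachable — one SCC of size 6.
The largest has 6 vertices.

6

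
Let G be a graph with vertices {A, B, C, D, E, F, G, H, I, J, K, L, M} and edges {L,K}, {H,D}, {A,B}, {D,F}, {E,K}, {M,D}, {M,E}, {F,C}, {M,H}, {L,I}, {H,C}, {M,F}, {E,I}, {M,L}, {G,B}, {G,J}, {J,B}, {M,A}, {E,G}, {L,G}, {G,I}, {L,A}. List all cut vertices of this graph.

Removing M increases the component count from 1 to 2, so M is a cut vertex.
By contrast removing L leaves 1 component; it is not a cut vertex. No other vertex is a cut vertex either.

M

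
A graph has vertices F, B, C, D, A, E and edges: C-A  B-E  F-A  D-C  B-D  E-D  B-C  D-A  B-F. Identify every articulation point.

none

Removing D, for instance, still leaves 1 component. No single vertex removal increases the component count — the graph has no articulation points.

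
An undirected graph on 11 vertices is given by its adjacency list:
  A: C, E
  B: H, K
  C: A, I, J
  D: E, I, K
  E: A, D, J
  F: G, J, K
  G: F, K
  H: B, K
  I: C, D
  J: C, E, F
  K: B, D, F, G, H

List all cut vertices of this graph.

K

Removing K increases the component count from 1 to 2, so K is a cut vertex.
By contrast removing F leaves 1 component; it is not a cut vertex. No other vertex is a cut vertex either.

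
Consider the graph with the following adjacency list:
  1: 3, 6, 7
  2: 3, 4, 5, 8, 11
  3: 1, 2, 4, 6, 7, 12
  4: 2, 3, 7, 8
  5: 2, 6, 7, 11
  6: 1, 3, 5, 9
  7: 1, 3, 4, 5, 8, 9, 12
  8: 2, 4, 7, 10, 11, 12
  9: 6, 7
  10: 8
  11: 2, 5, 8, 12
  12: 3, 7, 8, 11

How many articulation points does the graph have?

Removing 8 increases the component count from 1 to 2, so 8 is a cut vertex.
By contrast removing 12 leaves 1 component; it is not a cut vertex. No other vertex is a cut vertex either.

1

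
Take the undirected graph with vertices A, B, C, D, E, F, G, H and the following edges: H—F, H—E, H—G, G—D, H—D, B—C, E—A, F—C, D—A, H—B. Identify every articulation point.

Removing H increases the component count from 1 to 2, so H is a cut vertex.
By contrast removing E leaves 1 component; it is not a cut vertex. No other vertex is a cut vertex either.

H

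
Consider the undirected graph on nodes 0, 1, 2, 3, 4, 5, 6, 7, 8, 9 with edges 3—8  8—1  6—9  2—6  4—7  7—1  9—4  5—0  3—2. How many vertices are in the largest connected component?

8

Starting from 0 we can reach 0, 5. That is one component of size 2.
Starting from 1 we can reach 1, 2, 3, 4, 6, 7, 8, 9. That is one component of size 8.
The largest has 8 vertices.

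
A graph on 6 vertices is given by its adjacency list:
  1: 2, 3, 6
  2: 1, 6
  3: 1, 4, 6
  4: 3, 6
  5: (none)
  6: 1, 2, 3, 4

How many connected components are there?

2

5 is isolated — a component by itself.
Starting from 1 we can reach 1, 2, 3, 4, 6. That is one component of size 5.
Total: 2 components.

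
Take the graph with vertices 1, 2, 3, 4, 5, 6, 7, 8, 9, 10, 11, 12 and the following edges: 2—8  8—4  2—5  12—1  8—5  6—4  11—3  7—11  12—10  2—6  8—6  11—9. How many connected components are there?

3

Starting from 1 we can reach 1, 10, 12. That is one component of size 3.
Starting from 3 we can reach 3, 7, 9, 11. That is one component of size 4.
Starting from 2 we can reach 2, 4, 5, 6, 8. That is one component of size 5.
Total: 3 components.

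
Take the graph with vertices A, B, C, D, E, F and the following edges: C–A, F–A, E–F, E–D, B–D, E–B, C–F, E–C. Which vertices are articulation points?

E

Removing E increases the component count from 1 to 2, so E is a cut vertex.
By contrast removing B leaves 1 component; it is not a cut vertex. No other vertex is a cut vertex either.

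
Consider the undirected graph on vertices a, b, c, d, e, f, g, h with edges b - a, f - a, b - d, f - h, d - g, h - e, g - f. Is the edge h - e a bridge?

Removing h - e leaves no path between h and e: the component count goes from 2 to 3. So it is a bridge.

Yes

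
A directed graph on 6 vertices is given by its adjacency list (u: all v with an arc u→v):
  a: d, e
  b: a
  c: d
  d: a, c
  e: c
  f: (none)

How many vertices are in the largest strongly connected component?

4

{a, c, d, e} are all mutually reachable — one SCC of size 4.
{b} is an SCC by itself.
{f} is an SCC by itself.
The largest has 4 vertices.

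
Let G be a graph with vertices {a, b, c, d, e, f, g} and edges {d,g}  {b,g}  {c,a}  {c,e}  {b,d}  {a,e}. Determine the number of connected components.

3

f is isolated — a component by itself.
Starting from b we can reach b, d, g. That is one component of size 3.
Starting from a we can reach a, c, e. That is one component of size 3.
Total: 3 components.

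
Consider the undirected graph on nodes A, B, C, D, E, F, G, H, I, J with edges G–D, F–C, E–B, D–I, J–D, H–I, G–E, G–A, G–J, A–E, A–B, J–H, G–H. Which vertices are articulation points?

Removing G increases the component count from 2 to 3, so G is a cut vertex.
By contrast removing D leaves 2 components; it is not a cut vertex. No other vertex is a cut vertex either.

G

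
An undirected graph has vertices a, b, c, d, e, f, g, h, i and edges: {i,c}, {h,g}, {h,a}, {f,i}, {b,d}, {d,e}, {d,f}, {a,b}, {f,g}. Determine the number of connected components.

1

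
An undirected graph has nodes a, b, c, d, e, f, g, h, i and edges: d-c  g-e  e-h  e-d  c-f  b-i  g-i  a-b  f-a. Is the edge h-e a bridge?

Yes

Removing h-e leaves no path between h and e: the component count goes from 1 to 2. So it is a bridge.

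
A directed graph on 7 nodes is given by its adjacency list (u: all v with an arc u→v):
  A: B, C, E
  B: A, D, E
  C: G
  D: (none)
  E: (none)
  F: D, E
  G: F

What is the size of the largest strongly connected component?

2

{A, B} are all mutually reachable — one SCC of size 2.
{D} is an SCC by itself.
{F} is an SCC by itself.
{G} is an SCC by itself.
{C} is an SCC by itself.
(and 1 more singleton SCC)
The largest has 2 vertices.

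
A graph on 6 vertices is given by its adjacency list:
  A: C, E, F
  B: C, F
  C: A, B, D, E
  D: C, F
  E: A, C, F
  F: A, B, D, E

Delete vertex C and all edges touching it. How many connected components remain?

With C gone, the remaining components are: {A, B, D, E, F}.
That is 1 component.

1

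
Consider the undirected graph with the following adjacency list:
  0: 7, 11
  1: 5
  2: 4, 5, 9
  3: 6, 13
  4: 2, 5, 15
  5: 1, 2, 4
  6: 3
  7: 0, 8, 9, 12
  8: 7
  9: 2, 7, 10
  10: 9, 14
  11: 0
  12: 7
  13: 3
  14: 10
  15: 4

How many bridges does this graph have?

12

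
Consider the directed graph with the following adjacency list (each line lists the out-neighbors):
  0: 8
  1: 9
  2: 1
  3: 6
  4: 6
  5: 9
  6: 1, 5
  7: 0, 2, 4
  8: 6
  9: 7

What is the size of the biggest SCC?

{0, 1, 2, 4, 5, 6, 7, 8, 9} are all mutually reachable — one SCC of size 9.
{3} is an SCC by itself.
The largest has 9 vertices.

9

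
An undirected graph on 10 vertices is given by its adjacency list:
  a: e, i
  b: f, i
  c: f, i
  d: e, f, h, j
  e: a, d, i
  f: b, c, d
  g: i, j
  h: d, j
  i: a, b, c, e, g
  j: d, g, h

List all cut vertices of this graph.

none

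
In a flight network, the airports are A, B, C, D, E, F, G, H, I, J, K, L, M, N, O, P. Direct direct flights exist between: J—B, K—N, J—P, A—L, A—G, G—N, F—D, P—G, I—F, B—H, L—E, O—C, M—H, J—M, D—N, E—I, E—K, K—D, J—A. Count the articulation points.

Removing J increases the component count from 2 to 3, so J is a cut vertex.
By contrast removing A leaves 2 components; it is not a cut vertex. No other vertex is a cut vertex either.

1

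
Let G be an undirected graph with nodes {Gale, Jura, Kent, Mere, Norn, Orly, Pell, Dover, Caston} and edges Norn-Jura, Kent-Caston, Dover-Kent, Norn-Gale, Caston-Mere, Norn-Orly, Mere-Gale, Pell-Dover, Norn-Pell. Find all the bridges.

The edges on the cycle Norn-Pell-Dover-Kent-Caston-Mere-Gale-Norn are not bridges since each lies on that cycle.
But removing Norn-Orly disconnects Norn from Orly; removing Norn-Jura disconnects Norn from Jura — these are bridges.

Jura-Norn, Norn-Orly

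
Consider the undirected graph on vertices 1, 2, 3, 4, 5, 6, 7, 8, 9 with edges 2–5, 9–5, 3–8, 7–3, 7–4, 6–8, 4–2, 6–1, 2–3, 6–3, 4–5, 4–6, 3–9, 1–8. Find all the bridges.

none

The edges on the cycle 6-1-8-6 are not bridges since each lies on that cycle.
Every edge lies on some cycle, so there are no bridges.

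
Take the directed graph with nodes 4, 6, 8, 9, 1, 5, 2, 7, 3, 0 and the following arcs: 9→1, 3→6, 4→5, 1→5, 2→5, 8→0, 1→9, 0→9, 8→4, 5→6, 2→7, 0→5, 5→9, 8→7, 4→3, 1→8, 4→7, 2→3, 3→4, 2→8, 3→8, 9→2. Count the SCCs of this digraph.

3

{0, 1, 2, 3, 4, 5, 8, 9} are all mutually reachable — one SCC of size 8.
{7} is an SCC by itself.
{6} is an SCC by itself.
That gives 3 strongly connected components.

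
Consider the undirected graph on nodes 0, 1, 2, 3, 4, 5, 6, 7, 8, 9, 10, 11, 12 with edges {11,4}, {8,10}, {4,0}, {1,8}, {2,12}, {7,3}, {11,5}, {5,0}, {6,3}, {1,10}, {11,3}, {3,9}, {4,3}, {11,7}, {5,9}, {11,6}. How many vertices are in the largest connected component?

8

Starting from 2 we can reach 2, 12. That is one component of size 2.
Starting from 1 we can reach 1, 8, 10. That is one component of size 3.
Starting from 0 we can reach 0, 3, 4, 5, 6, 7, 9, 11. That is one component of size 8.
The largest has 8 vertices.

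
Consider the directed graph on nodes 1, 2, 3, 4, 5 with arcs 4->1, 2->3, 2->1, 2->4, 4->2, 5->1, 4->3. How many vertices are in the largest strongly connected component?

{2, 4} are all mutually reachable — one SCC of size 2.
{5} is an SCC by itself.
{3} is an SCC by itself.
{1} is an SCC by itself.
The largest has 2 vertices.

2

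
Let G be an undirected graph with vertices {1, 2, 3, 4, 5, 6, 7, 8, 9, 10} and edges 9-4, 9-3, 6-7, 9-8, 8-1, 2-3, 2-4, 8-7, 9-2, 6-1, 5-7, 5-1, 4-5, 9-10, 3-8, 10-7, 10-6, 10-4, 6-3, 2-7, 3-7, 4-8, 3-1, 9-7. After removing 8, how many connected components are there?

1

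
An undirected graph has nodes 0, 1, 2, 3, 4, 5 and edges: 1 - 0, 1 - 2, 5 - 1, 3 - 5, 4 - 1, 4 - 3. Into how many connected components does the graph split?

1

Starting from 0 we can reach 0, 1, 2, 3, 4, 5. That is one component of size 6.
Total: 1 component.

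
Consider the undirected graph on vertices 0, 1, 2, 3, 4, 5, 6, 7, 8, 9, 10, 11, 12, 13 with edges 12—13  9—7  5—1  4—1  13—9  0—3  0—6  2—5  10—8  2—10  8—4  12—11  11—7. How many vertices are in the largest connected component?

Starting from 0 we can reach 0, 3, 6. That is one component of size 3.
Starting from 7 we can reach 7, 9, 11, 12, 13. That is one component of size 5.
Starting from 1 we can reach 1, 2, 4, 5, 8, 10. That is one component of size 6.
The largest has 6 vertices.

6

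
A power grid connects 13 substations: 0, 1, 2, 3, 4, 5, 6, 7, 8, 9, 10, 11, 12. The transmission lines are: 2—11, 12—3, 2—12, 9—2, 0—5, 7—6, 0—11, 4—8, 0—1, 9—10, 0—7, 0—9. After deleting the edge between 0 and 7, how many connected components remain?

3

Before removal there are 2 components.
0—7 is a bridge — removing it separates 0's side from 7's side.
After removal: 3 components.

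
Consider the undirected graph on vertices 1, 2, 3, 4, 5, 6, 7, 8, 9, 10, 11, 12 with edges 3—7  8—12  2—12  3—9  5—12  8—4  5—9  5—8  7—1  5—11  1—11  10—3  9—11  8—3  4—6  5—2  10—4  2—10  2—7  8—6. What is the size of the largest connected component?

Starting from 1 we can reach 1, 2, 3, 4, 5, 6, 7, 8, 9, 10, 11, 12. That is one component of size 12.
The largest has 12 vertices.

12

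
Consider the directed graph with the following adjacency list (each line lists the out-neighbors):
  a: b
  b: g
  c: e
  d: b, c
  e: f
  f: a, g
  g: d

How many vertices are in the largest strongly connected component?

{a, b, c, d, e, f, g} are all mutually reachable — one SCC of size 7.
The largest has 7 vertices.

7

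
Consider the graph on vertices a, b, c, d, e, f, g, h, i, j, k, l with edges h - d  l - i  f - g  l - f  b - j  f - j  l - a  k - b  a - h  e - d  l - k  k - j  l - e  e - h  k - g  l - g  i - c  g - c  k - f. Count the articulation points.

1

Removing l increases the component count from 1 to 2, so l is a cut vertex.
By contrast removing c leaves 1 component; it is not a cut vertex. No other vertex is a cut vertex either.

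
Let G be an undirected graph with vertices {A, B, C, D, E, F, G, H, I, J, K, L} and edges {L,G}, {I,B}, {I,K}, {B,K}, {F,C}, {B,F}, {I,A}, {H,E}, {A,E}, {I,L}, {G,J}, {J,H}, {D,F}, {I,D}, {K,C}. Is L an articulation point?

Deleting L leaves 1 component (was 1) (its neighbors G, I remain connected to each other), so L is not a cut vertex.

No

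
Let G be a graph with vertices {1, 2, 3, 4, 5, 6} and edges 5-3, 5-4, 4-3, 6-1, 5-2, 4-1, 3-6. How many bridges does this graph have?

1

The edges on the cycle 5-4-1-6-3-5 are not bridges since each lies on that cycle.
But removing 2-5 disconnects 2 from 5 — this is a bridge.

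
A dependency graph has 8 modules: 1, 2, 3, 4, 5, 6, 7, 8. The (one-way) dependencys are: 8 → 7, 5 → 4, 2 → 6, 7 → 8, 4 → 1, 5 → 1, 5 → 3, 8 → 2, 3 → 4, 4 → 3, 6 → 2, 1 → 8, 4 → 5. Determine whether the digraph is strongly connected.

No

There is no directed path from 1 to 3, so the graph is not strongly connected.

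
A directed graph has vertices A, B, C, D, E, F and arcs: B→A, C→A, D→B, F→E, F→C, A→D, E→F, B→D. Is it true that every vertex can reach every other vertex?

No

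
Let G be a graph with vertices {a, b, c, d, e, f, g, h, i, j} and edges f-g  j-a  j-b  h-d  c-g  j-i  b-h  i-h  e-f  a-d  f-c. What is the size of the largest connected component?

6

Starting from c we can reach c, e, f, g. That is one component of size 4.
Starting from a we can reach a, b, d, h, i, j. That is one component of size 6.
The largest has 6 vertices.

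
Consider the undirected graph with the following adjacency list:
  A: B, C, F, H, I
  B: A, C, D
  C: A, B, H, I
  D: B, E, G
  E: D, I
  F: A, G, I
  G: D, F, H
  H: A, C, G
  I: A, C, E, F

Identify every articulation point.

none

Removing B, for instance, still leaves 1 component. No single vertex removal increases the component count — the graph has no articulation points.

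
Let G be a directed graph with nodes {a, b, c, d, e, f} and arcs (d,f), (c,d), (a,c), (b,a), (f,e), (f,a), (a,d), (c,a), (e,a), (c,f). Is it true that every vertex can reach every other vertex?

There is no directed path from c to b, so the graph is not strongly connected.

No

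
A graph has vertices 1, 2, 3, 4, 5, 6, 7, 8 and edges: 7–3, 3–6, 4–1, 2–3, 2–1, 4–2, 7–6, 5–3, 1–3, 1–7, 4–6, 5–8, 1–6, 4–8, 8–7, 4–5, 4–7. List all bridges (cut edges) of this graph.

none

The edges on the cycle 4-2-1-4 are not bridges since each lies on that cycle.
Every edge lies on some cycle, so there are no bridges.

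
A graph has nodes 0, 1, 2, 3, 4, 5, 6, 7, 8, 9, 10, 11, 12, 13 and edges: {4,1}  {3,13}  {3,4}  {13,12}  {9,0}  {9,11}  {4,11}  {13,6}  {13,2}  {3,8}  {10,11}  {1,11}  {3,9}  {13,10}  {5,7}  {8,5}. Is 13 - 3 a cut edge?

No

After removing 13 - 3, the path 13-10-11-9-3 still connects them, so the edge is not a bridge.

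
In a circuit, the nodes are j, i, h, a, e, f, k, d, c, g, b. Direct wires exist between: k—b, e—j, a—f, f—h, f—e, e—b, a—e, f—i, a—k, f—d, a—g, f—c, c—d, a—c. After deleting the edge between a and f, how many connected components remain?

1

a and f are still connected via a-c-f, so the component count stays at 1.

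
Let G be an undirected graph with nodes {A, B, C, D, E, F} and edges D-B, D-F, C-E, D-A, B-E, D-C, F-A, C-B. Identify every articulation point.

D

Removing D increases the component count from 1 to 2, so D is a cut vertex.
By contrast removing B leaves 1 component; it is not a cut vertex. No other vertex is a cut vertex either.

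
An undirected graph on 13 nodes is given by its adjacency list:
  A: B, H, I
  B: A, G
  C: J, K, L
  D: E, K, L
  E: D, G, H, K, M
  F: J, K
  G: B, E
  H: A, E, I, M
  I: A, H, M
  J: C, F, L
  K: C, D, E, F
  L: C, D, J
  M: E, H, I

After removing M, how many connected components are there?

1

With M gone, the remaining components are: {A, B, C, D, E, F, G, H, I, J, K, L}.
That is 1 component.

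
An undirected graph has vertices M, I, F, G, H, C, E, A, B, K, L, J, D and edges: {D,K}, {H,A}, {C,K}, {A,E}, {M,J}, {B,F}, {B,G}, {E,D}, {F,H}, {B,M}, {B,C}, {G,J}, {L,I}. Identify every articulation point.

B

Removing B increases the component count from 2 to 3, so B is a cut vertex.
By contrast removing D leaves 2 components; it is not a cut vertex. No other vertex is a cut vertex either.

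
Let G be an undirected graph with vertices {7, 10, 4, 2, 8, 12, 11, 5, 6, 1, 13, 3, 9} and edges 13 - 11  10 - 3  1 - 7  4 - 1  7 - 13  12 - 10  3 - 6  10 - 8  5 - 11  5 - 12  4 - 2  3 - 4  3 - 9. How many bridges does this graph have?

4

The edges on the cycle 5-12-10-3-4-1-7-13-11-5 are not bridges since each lies on that cycle.
But removing 3 - 9 disconnects 3 from 9; removing 2 - 4 disconnects 2 from 4; removing 8 - 10 disconnects 8 from 10; removing 6 - 3 disconnects 6 from 3 — these are bridges.
That makes 4 bridges.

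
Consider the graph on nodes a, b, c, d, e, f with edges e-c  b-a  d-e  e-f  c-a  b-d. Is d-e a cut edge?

After removing d-e, the path d-b-a-c-e still connects them, so the edge is not a bridge.

No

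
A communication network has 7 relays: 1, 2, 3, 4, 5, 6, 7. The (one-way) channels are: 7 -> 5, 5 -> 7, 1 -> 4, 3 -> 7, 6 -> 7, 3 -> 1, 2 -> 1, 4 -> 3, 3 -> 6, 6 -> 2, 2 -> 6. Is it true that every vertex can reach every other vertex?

No

There is no directed path from 5 to 4, so the graph is not strongly connected.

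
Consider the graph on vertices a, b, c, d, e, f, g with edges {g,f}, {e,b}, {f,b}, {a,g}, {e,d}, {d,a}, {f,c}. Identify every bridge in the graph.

The edges on the cycle e-d-a-g-f-b-e are not bridges since each lies on that cycle.
But removing f–c disconnects f from c — this is a bridge.

c-f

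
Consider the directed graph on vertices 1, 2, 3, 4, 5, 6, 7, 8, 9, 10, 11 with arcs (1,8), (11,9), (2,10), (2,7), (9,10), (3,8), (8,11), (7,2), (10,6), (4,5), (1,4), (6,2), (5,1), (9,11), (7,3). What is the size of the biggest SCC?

8

{2, 3, 6, 7, 8, 9, 10, 11} are all mutually reachable — one SCC of size 8.
{1, 4, 5} are all mutually reachable — one SCC of size 3.
The largest has 8 vertices.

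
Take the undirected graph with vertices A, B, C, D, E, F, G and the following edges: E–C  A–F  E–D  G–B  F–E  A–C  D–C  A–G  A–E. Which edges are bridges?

A-G, B-G

The edges on the cycle A-F-E-A are not bridges since each lies on that cycle.
But removing G–B disconnects G from B; removing G–A disconnects G from A — these are bridges.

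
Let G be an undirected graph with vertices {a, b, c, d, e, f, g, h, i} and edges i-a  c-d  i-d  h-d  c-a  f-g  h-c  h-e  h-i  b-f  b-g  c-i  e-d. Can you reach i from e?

Yes

From e we can reach a, c, d, e, h, i, which includes i.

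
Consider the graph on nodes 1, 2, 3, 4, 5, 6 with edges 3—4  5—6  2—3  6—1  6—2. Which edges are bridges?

removing 3—2 disconnects 3 from 2; removing 2—6 disconnects 2 from 6; removing 1—6 disconnects 1 from 6; removing 5—6 disconnects 5 from 6 — these are bridges.
In total 5 edges are bridges.

1-6, 2-3, 2-6, 3-4, 5-6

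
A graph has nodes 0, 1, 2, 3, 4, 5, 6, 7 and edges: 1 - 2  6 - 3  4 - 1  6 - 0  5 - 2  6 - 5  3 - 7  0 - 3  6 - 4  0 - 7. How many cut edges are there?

The edges on the cycle 6-0-7-3-6 are not bridges since each lies on that cycle.
Every edge lies on some cycle, so there are no bridges.

0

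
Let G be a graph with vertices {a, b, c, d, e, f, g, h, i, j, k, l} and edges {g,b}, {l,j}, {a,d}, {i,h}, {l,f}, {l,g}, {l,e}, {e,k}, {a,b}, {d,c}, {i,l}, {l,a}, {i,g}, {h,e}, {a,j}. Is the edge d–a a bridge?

Yes

Removing d–a leaves no path between d and a: the component count goes from 1 to 2. So it is a bridge.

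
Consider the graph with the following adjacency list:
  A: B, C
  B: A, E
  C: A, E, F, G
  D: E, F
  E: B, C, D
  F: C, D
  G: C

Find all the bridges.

The edges on the cycle E-C-F-D-E are not bridges since each lies on that cycle.
But removing C-G disconnects C from G — this is a bridge.

C-G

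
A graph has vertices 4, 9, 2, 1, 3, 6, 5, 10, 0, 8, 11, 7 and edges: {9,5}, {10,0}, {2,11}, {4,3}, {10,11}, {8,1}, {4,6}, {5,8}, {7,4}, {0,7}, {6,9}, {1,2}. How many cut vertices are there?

1

Removing 4 increases the component count from 1 to 2, so 4 is a cut vertex.
By contrast removing 11 leaves 1 component; it is not a cut vertex. No other vertex is a cut vertex either.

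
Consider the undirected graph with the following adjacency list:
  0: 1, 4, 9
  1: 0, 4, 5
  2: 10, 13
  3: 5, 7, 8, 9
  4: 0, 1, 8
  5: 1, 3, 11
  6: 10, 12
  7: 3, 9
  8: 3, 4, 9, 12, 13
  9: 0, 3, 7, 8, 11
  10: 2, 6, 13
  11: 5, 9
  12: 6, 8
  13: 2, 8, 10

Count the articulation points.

Removing 8 increases the component count from 1 to 2, so 8 is a cut vertex.
By contrast removing 7 leaves 1 component; it is not a cut vertex. No other vertex is a cut vertex either.

1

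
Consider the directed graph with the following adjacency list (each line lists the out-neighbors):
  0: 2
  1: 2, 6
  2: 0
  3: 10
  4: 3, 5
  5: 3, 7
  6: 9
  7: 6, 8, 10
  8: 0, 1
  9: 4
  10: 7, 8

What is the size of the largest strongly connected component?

{1, 3, 4, 5, 6, 7, 8, 9, 10} are all mutually reachable — one SCC of size 9.
{0, 2} are all mutually reachable — one SCC of size 2.
The largest has 9 vertices.

9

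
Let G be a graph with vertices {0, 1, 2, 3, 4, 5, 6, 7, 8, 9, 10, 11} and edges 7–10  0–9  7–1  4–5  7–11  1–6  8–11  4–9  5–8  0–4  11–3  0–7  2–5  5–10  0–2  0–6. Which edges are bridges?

The edges on the cycle 0-2-5-4-0 are not bridges since each lies on that cycle.
But removing 3–11 disconnects 3 from 11 — this is a bridge.

11-3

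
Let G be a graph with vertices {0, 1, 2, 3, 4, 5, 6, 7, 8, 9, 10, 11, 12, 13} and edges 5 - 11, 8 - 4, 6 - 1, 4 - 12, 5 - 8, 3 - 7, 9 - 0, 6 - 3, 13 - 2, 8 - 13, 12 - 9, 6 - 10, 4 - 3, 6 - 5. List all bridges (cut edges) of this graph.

The edges on the cycle 6-5-8-4-3-6 are not bridges since each lies on that cycle.
But removing 6 - 1 disconnects 6 from 1; removing 0 - 9 disconnects 0 from 9; removing 13 - 2 disconnects 13 from 2; removing 12 - 9 disconnects 12 from 9 — these are bridges.
In total 9 edges are bridges.

0-9, 1-6, 10-6, 11-5, 12-4, 12-9, 13-2, 13-8, 3-7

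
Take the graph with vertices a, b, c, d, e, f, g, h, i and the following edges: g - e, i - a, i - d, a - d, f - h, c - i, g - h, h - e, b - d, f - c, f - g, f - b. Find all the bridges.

The edges on the cycle f-g-e-h-f are not bridges since each lies on that cycle.
Every edge lies on some cycle, so there are no bridges.

none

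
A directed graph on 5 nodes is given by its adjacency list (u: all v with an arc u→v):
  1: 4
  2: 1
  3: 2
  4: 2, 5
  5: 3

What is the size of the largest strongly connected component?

{1, 2, 3, 4, 5} are all mutually reachable — one SCC of size 5.
The largest has 5 vertices.

5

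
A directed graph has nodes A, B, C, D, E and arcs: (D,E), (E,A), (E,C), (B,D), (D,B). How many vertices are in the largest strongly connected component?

2

{B, D} are all mutually reachable — one SCC of size 2.
{E} is an SCC by itself.
{A} is an SCC by itself.
{C} is an SCC by itself.
The largest has 2 vertices.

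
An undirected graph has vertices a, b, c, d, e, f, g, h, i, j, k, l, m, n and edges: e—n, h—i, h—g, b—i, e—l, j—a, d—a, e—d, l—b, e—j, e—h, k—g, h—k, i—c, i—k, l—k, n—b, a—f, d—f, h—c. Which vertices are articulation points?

Removing e increases the component count from 2 to 3, so e is a cut vertex.
By contrast removing h leaves 2 components; it is not a cut vertex. No other vertex is a cut vertex either.

e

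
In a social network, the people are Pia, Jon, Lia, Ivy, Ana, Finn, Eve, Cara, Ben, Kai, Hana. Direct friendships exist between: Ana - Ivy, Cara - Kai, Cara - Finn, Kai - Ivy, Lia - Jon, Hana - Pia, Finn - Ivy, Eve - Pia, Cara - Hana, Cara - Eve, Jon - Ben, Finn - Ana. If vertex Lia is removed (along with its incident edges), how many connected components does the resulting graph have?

With Lia gone, the remaining components are: {Ben, Jon}; {Ana, Eve, Ivy, Kai, Pia, Cara, Finn, Hana}.
That is 2 components.

2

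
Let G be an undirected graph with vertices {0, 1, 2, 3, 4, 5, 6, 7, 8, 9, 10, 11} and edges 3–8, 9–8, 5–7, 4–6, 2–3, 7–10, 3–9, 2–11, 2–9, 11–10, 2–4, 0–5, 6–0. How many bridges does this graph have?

0

The edges on the cycle 2-3-8-9-2 are not bridges since each lies on that cycle.
Every edge lies on some cycle, so there are no bridges.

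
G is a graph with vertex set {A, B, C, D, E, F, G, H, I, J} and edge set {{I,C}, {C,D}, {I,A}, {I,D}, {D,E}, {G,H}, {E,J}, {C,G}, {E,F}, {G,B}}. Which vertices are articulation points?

C, D, E, G, I

Removing C increases the component count from 1 to 2, so C is a cut vertex.
Removing D increases the component count from 1 to 2, so D is a cut vertex.
Removing E increases the component count from 1 to 3, so E is a cut vertex.
Likewise G, I are cut vertices.
By contrast removing J leaves 1 component; it is not a cut vertex. No other vertex is a cut vertex either.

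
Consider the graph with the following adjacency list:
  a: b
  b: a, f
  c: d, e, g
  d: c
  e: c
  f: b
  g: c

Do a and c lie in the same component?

No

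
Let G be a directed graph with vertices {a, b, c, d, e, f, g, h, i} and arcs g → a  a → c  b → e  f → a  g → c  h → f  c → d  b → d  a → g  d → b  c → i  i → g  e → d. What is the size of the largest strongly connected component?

4

{a, c, g, i} are all mutually reachable — one SCC of size 4.
{b, d, e} are all mutually reachable — one SCC of size 3.
{h} is an SCC by itself.
{f} is an SCC by itself.
The largest has 4 vertices.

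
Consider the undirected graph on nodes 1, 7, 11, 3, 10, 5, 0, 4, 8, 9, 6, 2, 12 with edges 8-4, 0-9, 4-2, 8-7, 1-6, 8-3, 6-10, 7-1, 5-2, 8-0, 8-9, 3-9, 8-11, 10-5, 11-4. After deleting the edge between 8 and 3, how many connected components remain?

2

8 and 3 are still connected via 8-9-3, so the component count stays at 2.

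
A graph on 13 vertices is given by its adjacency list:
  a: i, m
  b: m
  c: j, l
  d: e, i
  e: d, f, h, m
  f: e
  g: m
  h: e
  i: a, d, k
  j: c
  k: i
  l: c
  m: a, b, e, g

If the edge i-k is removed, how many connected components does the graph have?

3

Before removal there are 2 components.
i-k is a bridge — removing it separates i's side from k's side.
After removal: 3 components.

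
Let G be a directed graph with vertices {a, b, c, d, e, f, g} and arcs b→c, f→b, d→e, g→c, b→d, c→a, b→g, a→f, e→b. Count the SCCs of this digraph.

1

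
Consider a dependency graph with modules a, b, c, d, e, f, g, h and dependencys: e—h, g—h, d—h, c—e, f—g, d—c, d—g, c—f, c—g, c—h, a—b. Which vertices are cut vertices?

Removing d, for instance, still leaves 2 components. No single vertex removal increases the component count — the graph has no articulation points.

none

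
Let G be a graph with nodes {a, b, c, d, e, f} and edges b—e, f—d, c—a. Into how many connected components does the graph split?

3

Starting from a we can reach a, c. That is one component of size 2.
Starting from b we can reach b, e. That is one component of size 2.
Starting from d we can reach d, f. That is one component of size 2.
Total: 3 components.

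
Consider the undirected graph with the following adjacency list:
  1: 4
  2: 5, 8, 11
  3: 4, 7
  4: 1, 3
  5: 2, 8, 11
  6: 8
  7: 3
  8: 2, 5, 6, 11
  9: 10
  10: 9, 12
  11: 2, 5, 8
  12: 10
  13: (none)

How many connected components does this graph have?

13 is isolated — a component by itself.
Starting from 9 we can reach 9, 10, 12. That is one component of size 3.
Starting from 1 we can reach 1, 3, 4, 7. That is one component of size 4.
Starting from 2 we can reach 2, 5, 6, 8, 11. That is one component of size 5.
Total: 4 components.

4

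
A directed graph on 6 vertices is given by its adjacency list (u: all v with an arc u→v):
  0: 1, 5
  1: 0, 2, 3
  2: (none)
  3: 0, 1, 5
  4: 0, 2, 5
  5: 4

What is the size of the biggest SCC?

{0, 1, 3, 4, 5} are all mutually reachable — one SCC of size 5.
{2} is an SCC by itself.
The largest has 5 vertices.

5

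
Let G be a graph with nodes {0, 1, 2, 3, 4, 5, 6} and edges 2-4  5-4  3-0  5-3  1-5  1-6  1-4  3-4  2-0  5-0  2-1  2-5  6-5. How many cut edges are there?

The edges on the cycle 2-1-6-5-2 are not bridges since each lies on that cycle.
Every edge lies on some cycle, so there are no bridges.

0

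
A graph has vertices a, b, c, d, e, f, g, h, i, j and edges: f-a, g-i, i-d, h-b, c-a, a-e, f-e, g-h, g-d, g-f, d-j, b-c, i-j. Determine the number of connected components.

Starting from a we can reach a, b, c, d, e, f, g, h, i, j. That is one component of size 10.
Total: 1 component.

1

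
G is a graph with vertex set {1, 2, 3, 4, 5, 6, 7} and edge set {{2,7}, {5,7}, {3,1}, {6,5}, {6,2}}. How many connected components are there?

4 is isolated — a component by itself.
Starting from 1 we can reach 1, 3. That is one component of size 2.
Starting from 2 we can reach 2, 5, 6, 7. That is one component of size 4.
Total: 3 components.

3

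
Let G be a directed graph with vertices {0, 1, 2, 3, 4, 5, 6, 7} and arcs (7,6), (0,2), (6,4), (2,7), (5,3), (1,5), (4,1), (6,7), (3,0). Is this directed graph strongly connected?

Yes

From 2 we can reach every vertex (0, 1, 2, 3, 4, 5, 6, 7), and every vertex can reach 2 (0, 1, 2, 3, 4, 5, 6, 7). So the whole graph is one strongly connected component.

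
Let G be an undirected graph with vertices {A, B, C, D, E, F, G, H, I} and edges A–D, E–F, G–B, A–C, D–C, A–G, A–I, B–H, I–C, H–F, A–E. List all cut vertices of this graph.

Removing A increases the component count from 1 to 2, so A is a cut vertex.
By contrast removing E leaves 1 component; it is not a cut vertex. No other vertex is a cut vertex either.

A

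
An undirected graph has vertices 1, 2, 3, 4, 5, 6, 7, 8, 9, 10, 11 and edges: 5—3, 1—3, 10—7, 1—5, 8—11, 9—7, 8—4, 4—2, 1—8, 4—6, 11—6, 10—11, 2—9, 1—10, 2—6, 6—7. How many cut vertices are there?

Removing 1 increases the component count from 1 to 2, so 1 is a cut vertex.
By contrast removing 9 leaves 1 component; it is not a cut vertex. No other vertex is a cut vertex either.

1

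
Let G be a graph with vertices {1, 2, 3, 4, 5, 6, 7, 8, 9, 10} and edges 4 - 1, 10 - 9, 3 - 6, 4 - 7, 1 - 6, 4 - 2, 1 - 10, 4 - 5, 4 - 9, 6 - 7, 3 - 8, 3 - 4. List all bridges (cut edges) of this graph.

The edges on the cycle 3-4-1-6-3 are not bridges since each lies on that cycle.
But removing 2 - 4 disconnects 2 from 4; removing 3 - 8 disconnects 3 from 8; removing 5 - 4 disconnects 5 from 4 — these are bridges.

2-4, 3-8, 4-5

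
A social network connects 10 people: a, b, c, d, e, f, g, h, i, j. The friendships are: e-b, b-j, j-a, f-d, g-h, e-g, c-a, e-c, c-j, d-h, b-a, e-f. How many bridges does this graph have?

0

The edges on the cycle e-f-d-h-g-e are not bridges since each lies on that cycle.
Every edge lies on some cycle, so there are no bridges.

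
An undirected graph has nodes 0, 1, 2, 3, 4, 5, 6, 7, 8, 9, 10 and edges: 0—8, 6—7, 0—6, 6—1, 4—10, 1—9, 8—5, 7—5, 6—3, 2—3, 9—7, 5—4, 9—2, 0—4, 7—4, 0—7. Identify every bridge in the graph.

The edges on the cycle 0-8-5-4-0 are not bridges since each lies on that cycle.
But removing 10—4 disconnects 10 from 4 — this is a bridge.

10-4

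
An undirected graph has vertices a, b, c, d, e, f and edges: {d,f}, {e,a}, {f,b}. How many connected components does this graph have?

3

c is isolated — a component by itself.
Starting from a we can reach a, e. That is one component of size 2.
Starting from b we can reach b, d, f. That is one component of size 3.
Total: 3 components.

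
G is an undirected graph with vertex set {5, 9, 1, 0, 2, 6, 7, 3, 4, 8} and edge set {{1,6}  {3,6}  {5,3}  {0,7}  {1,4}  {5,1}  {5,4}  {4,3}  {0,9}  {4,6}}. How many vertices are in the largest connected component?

5

8 is isolated — a component by itself.
2 is isolated — a component by itself.
Starting from 0 we can reach 0, 7, 9. That is one component of size 3.
Starting from 1 we can reach 1, 3, 4, 5, 6. That is one component of size 5.
The largest has 5 vertices.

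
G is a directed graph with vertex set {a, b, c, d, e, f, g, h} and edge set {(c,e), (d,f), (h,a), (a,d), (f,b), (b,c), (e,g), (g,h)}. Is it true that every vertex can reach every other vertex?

From g we can reach every vertex (a, b, c, d, e, f, g, h), and every vertex can reach g (a, b, c, d, e, f, g, h). So the whole graph is one strongly connected component.

Yes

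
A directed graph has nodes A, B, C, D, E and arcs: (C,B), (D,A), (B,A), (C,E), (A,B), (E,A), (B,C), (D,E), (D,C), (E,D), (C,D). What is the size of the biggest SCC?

{A, B, C, D, E} are all mutually reachable — one SCC of size 5.
The largest has 5 vertices.

5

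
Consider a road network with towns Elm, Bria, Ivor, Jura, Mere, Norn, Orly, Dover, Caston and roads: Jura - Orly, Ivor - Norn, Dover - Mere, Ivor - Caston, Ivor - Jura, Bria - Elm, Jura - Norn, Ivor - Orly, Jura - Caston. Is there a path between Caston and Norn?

Yes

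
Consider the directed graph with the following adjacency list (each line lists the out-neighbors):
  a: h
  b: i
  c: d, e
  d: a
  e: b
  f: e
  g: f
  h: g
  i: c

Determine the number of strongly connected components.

{a, b, c, d, e, f, g, h, i} are all mutually reachable — one SCC of size 9.
That gives 1 strongly connected component.

1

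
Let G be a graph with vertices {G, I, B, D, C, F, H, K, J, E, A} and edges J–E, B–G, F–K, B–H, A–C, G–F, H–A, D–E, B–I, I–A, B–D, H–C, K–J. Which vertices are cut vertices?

Removing B increases the component count from 1 to 2, so B is a cut vertex.
By contrast removing A leaves 1 component; it is not a cut vertex. No other vertex is a cut vertex either.

B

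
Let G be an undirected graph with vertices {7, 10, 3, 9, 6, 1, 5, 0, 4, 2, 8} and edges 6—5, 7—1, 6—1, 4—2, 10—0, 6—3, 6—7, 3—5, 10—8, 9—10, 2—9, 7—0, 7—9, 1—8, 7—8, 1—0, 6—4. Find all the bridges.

none

The edges on the cycle 6-3-5-6 are not bridges since each lies on that cycle.
Every edge lies on some cycle, so there are no bridges.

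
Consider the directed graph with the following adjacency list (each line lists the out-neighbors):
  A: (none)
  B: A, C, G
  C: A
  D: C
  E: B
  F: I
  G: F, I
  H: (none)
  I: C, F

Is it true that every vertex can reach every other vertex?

No

There is no directed path from G to E, so the graph is not strongly connected.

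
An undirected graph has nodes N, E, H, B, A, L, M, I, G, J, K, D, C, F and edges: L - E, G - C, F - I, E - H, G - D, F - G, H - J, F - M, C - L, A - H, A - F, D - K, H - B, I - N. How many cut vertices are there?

Removing D increases the component count from 1 to 2, so D is a cut vertex.
Removing F increases the component count from 1 to 3, so F is a cut vertex.
Removing G increases the component count from 1 to 2, so G is a cut vertex.
Likewise H, I are cut vertices.
By contrast removing N leaves 1 component; it is not a cut vertex. No other vertex is a cut vertex either.

5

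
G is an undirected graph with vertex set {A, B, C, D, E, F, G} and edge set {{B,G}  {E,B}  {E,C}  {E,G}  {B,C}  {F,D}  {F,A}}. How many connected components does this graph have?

2

Starting from A we can reach A, D, F. That is one component of size 3.
Starting from B we can reach B, C, E, G. That is one component of size 4.
Total: 2 components.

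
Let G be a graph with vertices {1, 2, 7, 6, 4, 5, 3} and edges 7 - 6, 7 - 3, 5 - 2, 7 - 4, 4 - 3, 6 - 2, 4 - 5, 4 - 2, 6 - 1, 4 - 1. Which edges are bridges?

The edges on the cycle 7-4-3-7 are not bridges since each lies on that cycle.
Every edge lies on some cycle, so there are no bridges.

none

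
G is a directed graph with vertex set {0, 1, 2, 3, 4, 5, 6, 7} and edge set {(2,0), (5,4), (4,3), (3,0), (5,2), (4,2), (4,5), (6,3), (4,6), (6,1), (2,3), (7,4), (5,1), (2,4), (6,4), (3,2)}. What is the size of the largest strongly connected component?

5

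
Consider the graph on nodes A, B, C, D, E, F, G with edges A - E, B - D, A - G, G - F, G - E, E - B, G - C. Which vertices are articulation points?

B, E, G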